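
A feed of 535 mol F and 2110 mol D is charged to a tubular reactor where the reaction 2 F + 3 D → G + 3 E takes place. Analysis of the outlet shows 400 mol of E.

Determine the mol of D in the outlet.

For E: n = n₀ + 3ξ → 400 = 0 + 3ξ, giving ξ = 133.3 mol.
Outlet amounts (n = n₀ + ν ξ):
  F: 535 − 2(133.3) = 268.3
  D: 2110 − 3(133.3) = 1710
  G: 0 + 1(133.3) = 133.3
  E: 0 + 3(133.3) = 400

1710 mol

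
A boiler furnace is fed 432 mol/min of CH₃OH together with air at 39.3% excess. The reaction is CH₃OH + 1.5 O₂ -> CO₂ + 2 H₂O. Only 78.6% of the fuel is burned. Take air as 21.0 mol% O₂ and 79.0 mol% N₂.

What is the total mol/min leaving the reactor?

4900 mol/min

Stoichiometric O₂ = 1.5 × 432 = 648 mol/min; O₂ fed = 648 × 1.393 = 902.7 mol/min.
N₂ fed = 902.7 × 79/21 = 3396 mol/min.
Fuel reacted = 0.786 × 432 → ξ = 339.6 mol/min.
Outlet (n = n₀ + ν ξ):
  CH₃OH: 432 − 1(339.6) = 92.45
  O₂: 902.7 − 1.5(339.6) = 393.3
  N₂: 3396 (inert)
  CO₂: 0 + 1(339.6) = 339.6
  H₂O: 0 + 2(339.6) = 679.1
Total out = 92.45 + 393.3 + 3396 + 339.6 + 679.1 = 4900 mol/min.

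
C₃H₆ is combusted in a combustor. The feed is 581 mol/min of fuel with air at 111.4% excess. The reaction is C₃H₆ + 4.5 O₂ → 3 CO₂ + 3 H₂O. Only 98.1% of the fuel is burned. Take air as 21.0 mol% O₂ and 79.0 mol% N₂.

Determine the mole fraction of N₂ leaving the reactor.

Stoichiometric O₂ = 4.5 × 581 = 2614 mol/min; O₂ fed = 2614 × 2.114 = 5527 mol/min.
N₂ fed = 5527 × 79/21 = 20790 mol/min.
Fuel reacted = 0.981 × 581 → ξ = 570 mol/min.
Outlet (n = n₀ + ν ξ):
  C₃H₆: 581 − 1(570) = 11.04
  O₂: 5527 − 4.5(570) = 2962
  N₂: 20790 (inert)
  CO₂: 0 + 3(570) = 1710
  H₂O: 0 + 3(570) = 1710
Total out = 27190 mol/min; y_N₂ = 20790 / 27190 = 0.7648.

0.765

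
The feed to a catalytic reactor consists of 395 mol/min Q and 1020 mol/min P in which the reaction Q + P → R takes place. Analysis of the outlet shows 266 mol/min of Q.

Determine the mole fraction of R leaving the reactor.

0.1

For Q: n = n₀ − 1ξ → 266 = 395 − 1ξ, giving ξ = 129 mol/min.
Outlet amounts (n = n₀ + ν ξ):
  Q: 395 − 1(129) = 266
  P: 1020 − 1(129) = 891
  R: 0 + 1(129) = 129
Total out = 1286 mol/min; y_R = 129 / 1286 = 0.1003.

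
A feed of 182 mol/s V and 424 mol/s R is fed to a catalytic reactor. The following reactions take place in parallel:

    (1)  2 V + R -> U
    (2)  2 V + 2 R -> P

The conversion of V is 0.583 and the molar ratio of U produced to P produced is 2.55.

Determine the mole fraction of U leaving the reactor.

Conversion of V: V consumed = 0.583 × 182 = 106.1 mol/s = 2ξ₁ + 2ξ₂.
Selectivity: 1ξ₁ / (1ξ₂) = 2.55 → ξ₁ = 2.55 ξ₂.
Substitute: (2·2.55 + 2) ξ₂ = 106.1 → ξ₂ = 14.94 mol/s, ξ₁ = 38.11 mol/s.
Outlet amounts (n = n₀ + Σ ν·ξ):
  V: 182 − 2(38.11) − 2(14.94) = 75.89
  R: 424 − 1(38.11) − 2(14.94) = 356
  U: 0 + 1(38.11) = 38.11
  P: 0 + 1(14.94) = 14.94
Total out = 484.9 mol/s; y_U = 38.11 / 484.9 = 0.07858.

0.0786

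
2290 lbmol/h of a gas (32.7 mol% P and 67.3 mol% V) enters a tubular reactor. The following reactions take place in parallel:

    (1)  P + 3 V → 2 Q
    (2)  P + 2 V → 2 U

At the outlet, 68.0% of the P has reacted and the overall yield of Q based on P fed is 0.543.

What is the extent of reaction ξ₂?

Yield of Q: 2ξ₁ / 748.8 = 0.543 → ξ₁ = 203.3 lbmol/h.
Conversion of P: 1ξ₁ + 1ξ₂ = 0.68 × 748.8 = 509.2 → ξ₂ = 305.9 lbmol/h.
Outlet amounts (n = n₀ + Σ ν·ξ):
  P: 748.8 − 1(203.3) − 1(305.9) = 239.6
  V: 1541 − 3(203.3) − 2(305.9) = 319.5
  Q: 0 + 2(203.3) = 406.6
  U: 0 + 2(305.9) = 611.8

ξ₂ = 306 lbmol/h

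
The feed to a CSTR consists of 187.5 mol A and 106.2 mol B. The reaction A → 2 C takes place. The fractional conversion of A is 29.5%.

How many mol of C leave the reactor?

111 mol

A reacted = 0.295 × 187.5 = 55.31 mol; ν_A = −1, so ξ = 55.31/1 = 55.31 mol.
Outlet amounts (n = n₀ + ν ξ):
  A: 187.5 − 1(55.31) = 132.2
  C: 0 + 2(55.31) = 110.6
  B: 106.2 (inert)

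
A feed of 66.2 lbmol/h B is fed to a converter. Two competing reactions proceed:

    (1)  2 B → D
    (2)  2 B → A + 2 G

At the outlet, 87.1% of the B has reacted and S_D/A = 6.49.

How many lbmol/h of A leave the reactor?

3.85 lbmol/h

Conversion of B: B consumed = 0.871 × 66.2 = 57.66 lbmol/h = 2ξ₁ + 2ξ₂.
Selectivity: 1ξ₁ / (1ξ₂) = 6.49 → ξ₁ = 6.49 ξ₂.
Substitute: (2·6.49 + 2) ξ₂ = 57.66 → ξ₂ = 3.849 lbmol/h, ξ₁ = 24.98 lbmol/h.
Outlet amounts (n = n₀ + Σ ν·ξ):
  B: 66.2 − 2(24.98) − 2(3.849) = 8.54
  D: 0 + 1(24.98) = 24.98
  A: 0 + 1(3.849) = 3.849
  G: 0 + 2(3.849) = 7.698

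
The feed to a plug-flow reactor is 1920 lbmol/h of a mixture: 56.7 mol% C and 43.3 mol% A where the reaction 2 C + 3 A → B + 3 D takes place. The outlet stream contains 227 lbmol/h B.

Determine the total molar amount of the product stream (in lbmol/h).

For B: n = n₀ + 1ξ → 227 = 0 + 1ξ, giving ξ = 227 lbmol/h.
Outlet amounts (n = n₀ + ν ξ):
  C: 1089 − 2(227) = 634.6
  A: 831.4 − 3(227) = 150.4
  B: 0 + 1(227) = 227
  D: 0 + 3(227) = 681
Total out = 634.6 + 150.4 + 227 + 681 = 1693 lbmol/h.

1690 lbmol/h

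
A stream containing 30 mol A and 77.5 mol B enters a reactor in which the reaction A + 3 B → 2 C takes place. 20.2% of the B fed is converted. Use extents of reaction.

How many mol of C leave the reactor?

10.4 mol

B reacted = 0.202 × 77.5 = 15.66 mol; ν_B = −3, so ξ = 15.66/3 = 5.218 mol.
Outlet amounts (n = n₀ + ν ξ):
  A: 30 − 1(5.218) = 24.78
  B: 77.5 − 3(5.218) = 61.84
  C: 0 + 2(5.218) = 10.44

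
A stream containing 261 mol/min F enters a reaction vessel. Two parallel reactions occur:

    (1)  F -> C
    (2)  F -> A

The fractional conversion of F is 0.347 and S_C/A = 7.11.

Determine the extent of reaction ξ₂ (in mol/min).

ξ₂ = 11.2 mol/min

Conversion of F: F consumed = 0.347 × 261 = 90.57 mol/min = 1ξ₁ + 1ξ₂.
Selectivity: 1ξ₁ / (1ξ₂) = 7.11 → ξ₁ = 7.11 ξ₂.
Substitute: (1·7.11 + 1) ξ₂ = 90.57 → ξ₂ = 11.17 mol/min, ξ₁ = 79.4 mol/min.
Outlet amounts (n = n₀ + Σ ν·ξ):
  F: 261 − 1(79.4) − 1(11.17) = 170.4
  C: 0 + 1(79.4) = 79.4
  A: 0 + 1(11.17) = 11.17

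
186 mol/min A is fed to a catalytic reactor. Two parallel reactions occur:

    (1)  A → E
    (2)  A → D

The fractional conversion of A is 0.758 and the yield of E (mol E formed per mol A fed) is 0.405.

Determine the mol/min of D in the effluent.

65.7 mol/min

Yield of E: 1ξ₁ / 186 = 0.405 → ξ₁ = 75.33 mol/min.
Conversion of A: 1ξ₁ + 1ξ₂ = 0.758 × 186 = 141 → ξ₂ = 65.66 mol/min.
Outlet amounts (n = n₀ + Σ ν·ξ):
  A: 186 − 1(75.33) − 1(65.66) = 45.01
  E: 0 + 1(75.33) = 75.33
  D: 0 + 1(65.66) = 65.66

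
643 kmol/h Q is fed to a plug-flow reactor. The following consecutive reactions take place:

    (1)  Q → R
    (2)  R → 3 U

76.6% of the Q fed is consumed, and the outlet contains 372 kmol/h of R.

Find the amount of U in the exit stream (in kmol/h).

Conversion of Q: Q consumed = 1ξ₁ = 0.766 × 643 → ξ₁ = 492.5 kmol/h.
R balance: n_R = 0 + 1ξ₁ − 1ξ₂ = 372 → ξ₂ = (1·492.5 − 372)/1 = 120.5 kmol/h.
Outlet amounts (n = n₀ + Σ ν·ξ):
  Q: 643 − 1(492.5) = 150.5
  R: 0 + 1(492.5) − 1(120.5) = 372
  U: 0 + 3(120.5) = 361.6

362 kmol/h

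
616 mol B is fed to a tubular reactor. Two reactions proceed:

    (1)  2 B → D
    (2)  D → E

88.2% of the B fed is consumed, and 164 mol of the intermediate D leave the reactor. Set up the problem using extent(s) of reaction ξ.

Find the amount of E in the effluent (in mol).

108 mol

Conversion of B: B consumed = 2ξ₁ = 0.882 × 616 → ξ₁ = 271.7 mol.
D balance: n_D = 0 + 1ξ₁ − 1ξ₂ = 164 → ξ₂ = (1·271.7 − 164)/1 = 107.7 mol.
Outlet amounts (n = n₀ + Σ ν·ξ):
  B: 616 − 2(271.7) = 72.69
  D: 0 + 1(271.7) − 1(107.7) = 164
  E: 0 + 1(107.7) = 107.7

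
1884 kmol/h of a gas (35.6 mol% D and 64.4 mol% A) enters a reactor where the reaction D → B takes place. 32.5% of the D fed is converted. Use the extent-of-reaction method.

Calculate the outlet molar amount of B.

D reacted = 0.325 × 670.7 = 218 kmol/h; ν_D = −1, so ξ = 218/1 = 218 kmol/h.
Outlet amounts (n = n₀ + ν ξ):
  D: 670.7 − 1(218) = 452.7
  B: 0 + 1(218) = 218
  A: 1213 (inert)

218 kmol/h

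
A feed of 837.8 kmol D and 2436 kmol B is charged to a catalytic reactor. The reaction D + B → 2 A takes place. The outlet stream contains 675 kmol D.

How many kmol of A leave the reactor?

326 kmol

For D: n = n₀ − 1ξ → 675 = 837.8 − 1ξ, giving ξ = 162.8 kmol.
Outlet amounts (n = n₀ + ν ξ):
  D: 837.8 − 1(162.8) = 675
  B: 2436 − 1(162.8) = 2273
  A: 0 + 2(162.8) = 325.6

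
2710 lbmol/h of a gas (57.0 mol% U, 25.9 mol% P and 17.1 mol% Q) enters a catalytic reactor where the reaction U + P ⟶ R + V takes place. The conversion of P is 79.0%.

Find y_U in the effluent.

0.365

P reacted = 0.79 × 701.9 = 554.5 lbmol/h; ν_P = −1, so ξ = 554.5/1 = 554.5 lbmol/h.
Outlet amounts (n = n₀ + ν ξ):
  U: 1545 − 1(554.5) = 990.2
  P: 701.9 − 1(554.5) = 147.4
  R: 0 + 1(554.5) = 554.5
  V: 0 + 1(554.5) = 554.5
  Q: 463.4 (inert)
Total out = 2710 lbmol/h; y_U = 990.2 / 2710 = 0.3654.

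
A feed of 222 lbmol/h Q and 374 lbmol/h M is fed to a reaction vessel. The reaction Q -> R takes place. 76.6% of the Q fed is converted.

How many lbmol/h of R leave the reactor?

Q reacted = 0.766 × 222 = 170.1 lbmol/h; ν_Q = −1, so ξ = 170.1/1 = 170.1 lbmol/h.
Outlet amounts (n = n₀ + ν ξ):
  Q: 222 − 1(170.1) = 51.95
  R: 0 + 1(170.1) = 170.1
  M: 374 (inert)

170 lbmol/h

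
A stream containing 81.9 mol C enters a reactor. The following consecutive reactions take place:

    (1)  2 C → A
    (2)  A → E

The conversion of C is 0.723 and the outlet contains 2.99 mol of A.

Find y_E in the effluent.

Conversion of C: C consumed = 2ξ₁ = 0.723 × 81.9 → ξ₁ = 29.61 mol.
A balance: n_A = 0 + 1ξ₁ − 1ξ₂ = 2.99 → ξ₂ = (1·29.61 − 2.99)/1 = 26.62 mol.
Outlet amounts (n = n₀ + Σ ν·ξ):
  C: 81.9 − 2(29.61) = 22.69
  A: 0 + 1(29.61) − 1(26.62) = 2.99
  E: 0 + 1(26.62) = 26.62
Total out = 52.29 mol; y_E = 26.62 / 52.29 = 0.509.

0.509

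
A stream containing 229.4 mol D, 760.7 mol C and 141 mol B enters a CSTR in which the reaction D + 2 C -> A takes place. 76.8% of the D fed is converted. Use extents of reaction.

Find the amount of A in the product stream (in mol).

176 mol

D reacted = 0.768 × 229.4 = 176.2 mol; ν_D = −1, so ξ = 176.2/1 = 176.2 mol.
Outlet amounts (n = n₀ + ν ξ):
  D: 229.4 − 1(176.2) = 53.22
  C: 760.7 − 2(176.2) = 408.3
  A: 0 + 1(176.2) = 176.2
  B: 141 (inert)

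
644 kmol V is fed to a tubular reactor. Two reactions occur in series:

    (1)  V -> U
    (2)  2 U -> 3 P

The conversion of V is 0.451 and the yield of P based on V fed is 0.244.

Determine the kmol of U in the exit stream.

Conversion of V: V consumed = 1ξ₁ = 0.451 × 644 → ξ₁ = 290.4 kmol.
Yield of P: 3ξ₂ / 644 = 0.244 → ξ₂ = 52.38 kmol.
Outlet amounts (n = n₀ + Σ ν·ξ):
  V: 644 − 1(290.4) = 353.6
  U: 0 + 1(290.4) − 2(52.38) = 185.7
  P: 0 + 3(52.38) = 157.1

186 kmol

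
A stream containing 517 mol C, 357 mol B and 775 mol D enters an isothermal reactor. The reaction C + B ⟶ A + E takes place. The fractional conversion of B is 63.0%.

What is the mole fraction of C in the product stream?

0.177

B reacted = 0.63 × 357 = 224.9 mol; ν_B = −1, so ξ = 224.9/1 = 224.9 mol.
Outlet amounts (n = n₀ + ν ξ):
  C: 517 − 1(224.9) = 292.1
  B: 357 − 1(224.9) = 132.1
  A: 0 + 1(224.9) = 224.9
  E: 0 + 1(224.9) = 224.9
  D: 775 (inert)
Total out = 1649 mol; y_C = 292.1 / 1649 = 0.1771.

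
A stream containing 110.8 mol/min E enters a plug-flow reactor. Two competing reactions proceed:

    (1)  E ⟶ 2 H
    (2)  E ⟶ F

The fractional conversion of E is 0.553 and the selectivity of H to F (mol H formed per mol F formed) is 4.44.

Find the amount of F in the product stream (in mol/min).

19 mol/min

Conversion of E: E consumed = 0.553 × 110.8 = 61.27 mol/min = 1ξ₁ + 1ξ₂.
Selectivity: 2ξ₁ / (1ξ₂) = 4.44 → ξ₁ = 2.22 ξ₂.
Substitute: (1·2.22 + 1) ξ₂ = 61.27 → ξ₂ = 19.03 mol/min, ξ₁ = 42.24 mol/min.
Outlet amounts (n = n₀ + Σ ν·ξ):
  E: 110.8 − 1(42.24) − 1(19.03) = 49.53
  H: 0 + 2(42.24) = 84.49
  F: 0 + 1(19.03) = 19.03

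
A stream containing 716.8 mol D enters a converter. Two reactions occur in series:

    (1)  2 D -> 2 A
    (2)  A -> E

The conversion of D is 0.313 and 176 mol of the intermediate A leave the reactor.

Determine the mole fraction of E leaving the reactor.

0.0675

Conversion of D: D consumed = 2ξ₁ = 0.313 × 716.8 → ξ₁ = 112.2 mol.
A balance: n_A = 0 + 2ξ₁ − 1ξ₂ = 176 → ξ₂ = (2·112.2 − 176)/1 = 48.36 mol.
Outlet amounts (n = n₀ + Σ ν·ξ):
  D: 716.8 − 2(112.2) = 492.4
  A: 0 + 2(112.2) − 1(48.36) = 176
  E: 0 + 1(48.36) = 48.36
Total out = 716.8 mol; y_E = 48.36 / 716.8 = 0.06746.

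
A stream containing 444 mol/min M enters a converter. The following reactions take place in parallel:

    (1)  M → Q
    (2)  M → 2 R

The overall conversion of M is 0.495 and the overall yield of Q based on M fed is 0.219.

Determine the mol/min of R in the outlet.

245 mol/min

Yield of Q: 1ξ₁ / 444 = 0.219 → ξ₁ = 97.24 mol/min.
Conversion of M: 1ξ₁ + 1ξ₂ = 0.495 × 444 = 219.8 → ξ₂ = 122.5 mol/min.
Outlet amounts (n = n₀ + Σ ν·ξ):
  M: 444 − 1(97.24) − 1(122.5) = 224.2
  Q: 0 + 1(97.24) = 97.24
  R: 0 + 2(122.5) = 245.1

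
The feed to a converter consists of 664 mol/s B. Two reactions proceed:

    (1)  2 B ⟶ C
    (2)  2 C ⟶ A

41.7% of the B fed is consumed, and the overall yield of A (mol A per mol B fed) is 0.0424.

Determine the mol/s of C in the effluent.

Conversion of B: B consumed = 2ξ₁ = 0.417 × 664 → ξ₁ = 138.4 mol/s.
Yield of A: 1ξ₂ / 664 = 0.0424 → ξ₂ = 28.15 mol/s.
Outlet amounts (n = n₀ + Σ ν·ξ):
  B: 664 − 2(138.4) = 387.1
  C: 0 + 1(138.4) − 2(28.15) = 82.14
  A: 0 + 1(28.15) = 28.15

82.1 mol/s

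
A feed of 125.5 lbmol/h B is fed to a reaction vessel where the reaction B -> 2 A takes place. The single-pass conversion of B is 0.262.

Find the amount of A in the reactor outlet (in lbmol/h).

B reacted = 0.262 × 125.5 = 32.88 lbmol/h; ν_B = −1, so ξ = 32.88/1 = 32.88 lbmol/h.
Outlet amounts (n = n₀ + ν ξ):
  B: 125.5 − 1(32.88) = 92.62
  A: 0 + 2(32.88) = 65.76

65.8 lbmol/h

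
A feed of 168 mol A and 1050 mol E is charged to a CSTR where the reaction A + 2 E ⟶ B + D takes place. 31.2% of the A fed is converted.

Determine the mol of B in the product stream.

A reacted = 0.312 × 168 = 52.42 mol; ν_A = −1, so ξ = 52.42/1 = 52.42 mol.
Outlet amounts (n = n₀ + ν ξ):
  A: 168 − 1(52.42) = 115.6
  E: 1050 − 2(52.42) = 945.2
  B: 0 + 1(52.42) = 52.42
  D: 0 + 1(52.42) = 52.42

52.4 mol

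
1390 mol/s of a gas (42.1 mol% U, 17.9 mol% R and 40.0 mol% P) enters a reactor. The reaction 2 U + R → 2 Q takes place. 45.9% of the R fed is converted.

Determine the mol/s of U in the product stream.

357 mol/s

R reacted = 0.459 × 248.8 = 114.2 mol/s; ν_R = −1, so ξ = 114.2/1 = 114.2 mol/s.
Outlet amounts (n = n₀ + ν ξ):
  U: 585.2 − 2(114.2) = 356.8
  R: 248.8 − 1(114.2) = 134.6
  Q: 0 + 2(114.2) = 228.4
  P: 556 (inert)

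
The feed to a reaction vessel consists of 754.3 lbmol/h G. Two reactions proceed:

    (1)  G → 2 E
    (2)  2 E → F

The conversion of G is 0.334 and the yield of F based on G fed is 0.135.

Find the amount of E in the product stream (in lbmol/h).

Conversion of G: G consumed = 1ξ₁ = 0.334 × 754.3 → ξ₁ = 251.9 lbmol/h.
Yield of F: 1ξ₂ / 754.3 = 0.135 → ξ₂ = 101.8 lbmol/h.
Outlet amounts (n = n₀ + Σ ν·ξ):
  G: 754.3 − 1(251.9) = 502.4
  E: 0 + 2(251.9) − 2(101.8) = 300.2
  F: 0 + 1(101.8) = 101.8

300 lbmol/h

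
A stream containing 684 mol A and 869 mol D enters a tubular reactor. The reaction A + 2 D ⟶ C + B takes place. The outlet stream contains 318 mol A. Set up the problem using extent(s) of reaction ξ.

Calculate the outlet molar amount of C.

366 mol

For A: n = n₀ − 1ξ → 318 = 684 − 1ξ, giving ξ = 366 mol.
Outlet amounts (n = n₀ + ν ξ):
  A: 684 − 1(366) = 318
  D: 869 − 2(366) = 137
  C: 0 + 1(366) = 366
  B: 0 + 1(366) = 366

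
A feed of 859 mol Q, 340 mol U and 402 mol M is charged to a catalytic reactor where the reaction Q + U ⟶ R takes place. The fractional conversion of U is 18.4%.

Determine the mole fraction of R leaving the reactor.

0.0407

U reacted = 0.184 × 340 = 62.56 mol; ν_U = −1, so ξ = 62.56/1 = 62.56 mol.
Outlet amounts (n = n₀ + ν ξ):
  Q: 859 − 1(62.56) = 796.4
  U: 340 − 1(62.56) = 277.4
  R: 0 + 1(62.56) = 62.56
  M: 402 (inert)
Total out = 1538 mol; y_R = 62.56 / 1538 = 0.04066.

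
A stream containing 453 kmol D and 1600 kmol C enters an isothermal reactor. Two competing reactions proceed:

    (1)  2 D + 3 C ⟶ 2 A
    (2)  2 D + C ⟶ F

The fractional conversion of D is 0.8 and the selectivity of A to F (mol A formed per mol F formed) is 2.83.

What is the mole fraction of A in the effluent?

0.134

Conversion of D: D consumed = 0.8 × 453 = 362.4 kmol = 2ξ₁ + 2ξ₂.
Selectivity: 2ξ₁ / (1ξ₂) = 2.83 → ξ₁ = 1.415 ξ₂.
Substitute: (2·1.415 + 2) ξ₂ = 362.4 → ξ₂ = 75.03 kmol, ξ₁ = 106.2 kmol.
Outlet amounts (n = n₀ + Σ ν·ξ):
  D: 453 − 2(106.2) − 2(75.03) = 90.6
  C: 1600 − 3(106.2) − 1(75.03) = 1206
  A: 0 + 2(106.2) = 212.3
  F: 0 + 1(75.03) = 75.03
Total out = 1584 kmol; y_A = 212.3 / 1584 = 0.134.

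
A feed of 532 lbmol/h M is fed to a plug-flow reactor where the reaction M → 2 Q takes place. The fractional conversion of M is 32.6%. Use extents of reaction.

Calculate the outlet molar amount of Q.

M reacted = 0.326 × 532 = 173.4 lbmol/h; ν_M = −1, so ξ = 173.4/1 = 173.4 lbmol/h.
Outlet amounts (n = n₀ + ν ξ):
  M: 532 − 1(173.4) = 358.6
  Q: 0 + 2(173.4) = 346.9

347 lbmol/h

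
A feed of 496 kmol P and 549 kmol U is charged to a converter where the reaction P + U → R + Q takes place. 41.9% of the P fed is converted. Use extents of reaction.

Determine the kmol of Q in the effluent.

P reacted = 0.419 × 496 = 207.8 kmol; ν_P = −1, so ξ = 207.8/1 = 207.8 kmol.
Outlet amounts (n = n₀ + ν ξ):
  P: 496 − 1(207.8) = 288.2
  U: 549 − 1(207.8) = 341.2
  R: 0 + 1(207.8) = 207.8
  Q: 0 + 1(207.8) = 207.8

208 kmol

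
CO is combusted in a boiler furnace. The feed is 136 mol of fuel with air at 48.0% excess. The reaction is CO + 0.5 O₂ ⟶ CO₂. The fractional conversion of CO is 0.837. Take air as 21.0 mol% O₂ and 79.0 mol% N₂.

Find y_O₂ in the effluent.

0.0783

Stoichiometric O₂ = 0.5 × 136 = 68 mol; O₂ fed = 68 × 1.480 = 100.6 mol.
N₂ fed = 100.6 × 79/21 = 378.6 mol.
Fuel reacted = 0.837 × 136 → ξ = 113.8 mol.
Outlet (n = n₀ + ν ξ):
  CO: 136 − 1(113.8) = 22.17
  O₂: 100.6 − 0.5(113.8) = 43.72
  N₂: 378.6 (inert)
  CO₂: 0 + 1(113.8) = 113.8
Total out = 558.3 mol; y_O₂ = 43.72 / 558.3 = 0.07831.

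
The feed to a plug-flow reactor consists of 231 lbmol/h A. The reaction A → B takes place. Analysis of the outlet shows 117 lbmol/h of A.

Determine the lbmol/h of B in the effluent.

For A: n = n₀ − 1ξ → 117 = 231 − 1ξ, giving ξ = 114 lbmol/h.
Outlet amounts (n = n₀ + ν ξ):
  A: 231 − 1(114) = 117
  B: 0 + 1(114) = 114

114 lbmol/h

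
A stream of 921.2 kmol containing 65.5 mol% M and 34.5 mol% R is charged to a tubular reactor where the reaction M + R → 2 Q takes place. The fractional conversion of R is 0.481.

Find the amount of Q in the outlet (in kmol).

R reacted = 0.481 × 317.8 = 152.9 kmol; ν_R = −1, so ξ = 152.9/1 = 152.9 kmol.
Outlet amounts (n = n₀ + ν ξ):
  M: 603.4 − 1(152.9) = 450.5
  R: 317.8 − 1(152.9) = 164.9
  Q: 0 + 2(152.9) = 305.7

306 kmol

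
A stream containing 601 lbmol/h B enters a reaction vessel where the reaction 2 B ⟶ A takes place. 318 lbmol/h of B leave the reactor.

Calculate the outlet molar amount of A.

142 lbmol/h

For B: n = n₀ − 2ξ → 318 = 601 − 2ξ, giving ξ = 141.5 lbmol/h.
Outlet amounts (n = n₀ + ν ξ):
  B: 601 − 2(141.5) = 318
  A: 0 + 1(141.5) = 141.5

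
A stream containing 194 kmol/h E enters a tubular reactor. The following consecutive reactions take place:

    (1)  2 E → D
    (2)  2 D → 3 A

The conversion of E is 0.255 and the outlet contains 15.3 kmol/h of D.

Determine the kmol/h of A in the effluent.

Conversion of E: E consumed = 2ξ₁ = 0.255 × 194 → ξ₁ = 24.73 kmol/h.
D balance: n_D = 0 + 1ξ₁ − 2ξ₂ = 15.3 → ξ₂ = (1·24.73 − 15.3)/2 = 4.717 kmol/h.
Outlet amounts (n = n₀ + Σ ν·ξ):
  E: 194 − 2(24.73) = 144.5
  D: 0 + 1(24.73) − 2(4.717) = 15.3
  A: 0 + 3(4.717) = 14.15

14.2 kmol/h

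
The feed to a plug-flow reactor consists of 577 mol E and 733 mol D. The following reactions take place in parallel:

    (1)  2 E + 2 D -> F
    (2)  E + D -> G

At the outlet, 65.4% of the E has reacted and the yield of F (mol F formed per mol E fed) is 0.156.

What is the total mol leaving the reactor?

Yield of F: 1ξ₁ / 577 = 0.156 → ξ₁ = 90.01 mol.
Conversion of E: 2ξ₁ + 1ξ₂ = 0.654 × 577 = 377.4 → ξ₂ = 197.3 mol.
Outlet amounts (n = n₀ + Σ ν·ξ):
  E: 577 − 2(90.01) − 1(197.3) = 199.6
  D: 733 − 2(90.01) − 1(197.3) = 355.6
  F: 0 + 1(90.01) = 90.01
  G: 0 + 1(197.3) = 197.3
Total out = 199.6 + 355.6 + 90.01 + 197.3 = 842.6 mol.

843 mol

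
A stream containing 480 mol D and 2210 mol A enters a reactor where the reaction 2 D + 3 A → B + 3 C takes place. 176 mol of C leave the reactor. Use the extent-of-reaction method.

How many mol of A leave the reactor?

For C: n = n₀ + 3ξ → 176 = 0 + 3ξ, giving ξ = 58.67 mol.
Outlet amounts (n = n₀ + ν ξ):
  D: 480 − 2(58.67) = 362.7
  A: 2210 − 3(58.67) = 2034
  B: 0 + 1(58.67) = 58.67
  C: 0 + 3(58.67) = 176

2030 mol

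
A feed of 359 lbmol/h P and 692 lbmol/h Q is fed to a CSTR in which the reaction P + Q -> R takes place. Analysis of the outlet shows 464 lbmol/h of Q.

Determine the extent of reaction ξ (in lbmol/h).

ξ = 228 lbmol/h

For Q: n = n₀ − 1ξ → 464 = 692 − 1ξ, giving ξ = 228 lbmol/h.
Outlet amounts (n = n₀ + ν ξ):
  P: 359 − 1(228) = 131
  Q: 692 − 1(228) = 464
  R: 0 + 1(228) = 228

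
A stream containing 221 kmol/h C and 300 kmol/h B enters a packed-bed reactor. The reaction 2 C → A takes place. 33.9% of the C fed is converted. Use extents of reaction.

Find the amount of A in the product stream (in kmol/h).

C reacted = 0.339 × 221 = 74.92 kmol/h; ν_C = −2, so ξ = 74.92/2 = 37.46 kmol/h.
Outlet amounts (n = n₀ + ν ξ):
  C: 221 − 2(37.46) = 146.1
  A: 0 + 1(37.46) = 37.46
  B: 300 (inert)

37.5 kmol/h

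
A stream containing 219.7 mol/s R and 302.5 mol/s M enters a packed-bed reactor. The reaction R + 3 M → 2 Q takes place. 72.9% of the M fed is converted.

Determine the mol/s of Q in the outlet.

M reacted = 0.729 × 302.5 = 220.5 mol/s; ν_M = −3, so ξ = 220.5/3 = 73.51 mol/s.
Outlet amounts (n = n₀ + ν ξ):
  R: 219.7 − 1(73.51) = 146.2
  M: 302.5 − 3(73.51) = 81.98
  Q: 0 + 2(73.51) = 147

147 mol/s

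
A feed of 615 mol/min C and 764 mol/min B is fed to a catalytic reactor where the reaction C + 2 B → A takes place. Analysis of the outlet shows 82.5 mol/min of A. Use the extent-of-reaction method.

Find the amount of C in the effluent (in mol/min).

532 mol/min

For A: n = n₀ + 1ξ → 82.5 = 0 + 1ξ, giving ξ = 82.5 mol/min.
Outlet amounts (n = n₀ + ν ξ):
  C: 615 − 1(82.5) = 532.5
  B: 764 − 2(82.5) = 599
  A: 0 + 1(82.5) = 82.5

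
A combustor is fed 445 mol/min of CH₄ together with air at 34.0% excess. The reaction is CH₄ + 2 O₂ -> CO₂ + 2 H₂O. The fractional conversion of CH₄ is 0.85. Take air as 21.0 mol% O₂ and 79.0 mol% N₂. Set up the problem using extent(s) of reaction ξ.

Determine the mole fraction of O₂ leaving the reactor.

Stoichiometric O₂ = 2 × 445 = 890 mol/min; O₂ fed = 890 × 1.340 = 1193 mol/min.
N₂ fed = 1193 × 79/21 = 4486 mol/min.
Fuel reacted = 0.85 × 445 → ξ = 378.2 mol/min.
Outlet (n = n₀ + ν ξ):
  CH₄: 445 − 1(378.2) = 66.75
  O₂: 1193 − 2(378.2) = 436.1
  N₂: 4486 (inert)
  CO₂: 0 + 1(378.2) = 378.2
  H₂O: 0 + 2(378.2) = 756.5
Total out = 6124 mol/min; y_O₂ = 436.1 / 6124 = 0.07121.

0.0712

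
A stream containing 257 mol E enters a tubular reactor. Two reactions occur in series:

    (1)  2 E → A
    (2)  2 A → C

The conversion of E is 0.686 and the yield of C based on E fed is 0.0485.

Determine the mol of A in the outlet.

Conversion of E: E consumed = 2ξ₁ = 0.686 × 257 → ξ₁ = 88.15 mol.
Yield of C: 1ξ₂ / 257 = 0.0485 → ξ₂ = 12.46 mol.
Outlet amounts (n = n₀ + Σ ν·ξ):
  E: 257 − 2(88.15) = 80.7
  A: 0 + 1(88.15) − 2(12.46) = 63.22
  C: 0 + 1(12.46) = 12.46

63.2 mol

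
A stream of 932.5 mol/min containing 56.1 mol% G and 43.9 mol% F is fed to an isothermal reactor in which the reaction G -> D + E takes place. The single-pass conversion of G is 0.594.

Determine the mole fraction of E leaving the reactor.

0.25

G reacted = 0.594 × 523.1 = 310.7 mol/min; ν_G = −1, so ξ = 310.7/1 = 310.7 mol/min.
Outlet amounts (n = n₀ + ν ξ):
  G: 523.1 − 1(310.7) = 212.4
  D: 0 + 1(310.7) = 310.7
  E: 0 + 1(310.7) = 310.7
  F: 409.4 (inert)
Total out = 1243 mol/min; y_E = 310.7 / 1243 = 0.2499.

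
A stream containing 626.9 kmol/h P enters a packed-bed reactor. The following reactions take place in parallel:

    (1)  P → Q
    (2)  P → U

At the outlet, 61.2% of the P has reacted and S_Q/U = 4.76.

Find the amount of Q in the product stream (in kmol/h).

317 kmol/h

Conversion of P: P consumed = 0.612 × 626.9 = 383.7 kmol/h = 1ξ₁ + 1ξ₂.
Selectivity: 1ξ₁ / (1ξ₂) = 4.76 → ξ₁ = 4.76 ξ₂.
Substitute: (1·4.76 + 1) ξ₂ = 383.7 → ξ₂ = 66.61 kmol/h, ξ₁ = 317.1 kmol/h.
Outlet amounts (n = n₀ + Σ ν·ξ):
  P: 626.9 − 1(317.1) − 1(66.61) = 243.2
  Q: 0 + 1(317.1) = 317.1
  U: 0 + 1(66.61) = 66.61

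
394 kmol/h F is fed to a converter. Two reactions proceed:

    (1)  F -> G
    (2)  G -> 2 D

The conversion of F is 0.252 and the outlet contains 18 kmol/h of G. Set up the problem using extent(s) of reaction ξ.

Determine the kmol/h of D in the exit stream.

163 kmol/h

Conversion of F: F consumed = 1ξ₁ = 0.252 × 394 → ξ₁ = 99.29 kmol/h.
G balance: n_G = 0 + 1ξ₁ − 1ξ₂ = 18 → ξ₂ = (1·99.29 − 18)/1 = 81.29 kmol/h.
Outlet amounts (n = n₀ + Σ ν·ξ):
  F: 394 − 1(99.29) = 294.7
  G: 0 + 1(99.29) − 1(81.29) = 18
  D: 0 + 2(81.29) = 162.6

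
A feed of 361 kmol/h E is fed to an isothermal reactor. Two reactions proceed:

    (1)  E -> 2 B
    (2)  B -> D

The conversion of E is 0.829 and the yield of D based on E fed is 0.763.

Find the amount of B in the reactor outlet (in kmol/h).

323 kmol/h

Conversion of E: E consumed = 1ξ₁ = 0.829 × 361 → ξ₁ = 299.3 kmol/h.
Yield of D: 1ξ₂ / 361 = 0.763 → ξ₂ = 275.4 kmol/h.
Outlet amounts (n = n₀ + Σ ν·ξ):
  E: 361 − 1(299.3) = 61.73
  B: 0 + 2(299.3) − 1(275.4) = 323.1
  D: 0 + 1(275.4) = 275.4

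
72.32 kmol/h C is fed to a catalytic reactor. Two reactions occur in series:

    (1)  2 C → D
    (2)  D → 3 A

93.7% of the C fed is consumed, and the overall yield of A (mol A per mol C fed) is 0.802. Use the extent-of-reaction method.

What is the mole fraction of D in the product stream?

Conversion of C: C consumed = 2ξ₁ = 0.937 × 72.32 → ξ₁ = 33.88 kmol/h.
Yield of A: 3ξ₂ / 72.32 = 0.802 → ξ₂ = 19.33 kmol/h.
Outlet amounts (n = n₀ + Σ ν·ξ):
  C: 72.32 − 2(33.88) = 4.556
  D: 0 + 1(33.88) − 1(19.33) = 14.55
  A: 0 + 3(19.33) = 58
Total out = 77.11 kmol/h; y_D = 14.55 / 77.11 = 0.1887.

0.189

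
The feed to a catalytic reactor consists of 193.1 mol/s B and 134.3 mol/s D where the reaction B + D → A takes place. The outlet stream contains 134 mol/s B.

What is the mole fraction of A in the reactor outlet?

For B: n = n₀ − 1ξ → 134 = 193.1 − 1ξ, giving ξ = 59.1 mol/s.
Outlet amounts (n = n₀ + ν ξ):
  B: 193.1 − 1(59.1) = 134
  D: 134.3 − 1(59.1) = 75.2
  A: 0 + 1(59.1) = 59.1
Total out = 268.3 mol/s; y_A = 59.1 / 268.3 = 0.2203.

0.22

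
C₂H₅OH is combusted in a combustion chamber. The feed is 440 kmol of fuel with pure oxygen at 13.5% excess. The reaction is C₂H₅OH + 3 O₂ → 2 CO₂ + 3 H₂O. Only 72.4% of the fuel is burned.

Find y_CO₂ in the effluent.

Stoichiometric O₂ = 3 × 440 = 1320 kmol; O₂ fed = 1320 × 1.135 = 1498 kmol.
Fuel reacted = 0.724 × 440 → ξ = 318.6 kmol.
Outlet (n = n₀ + ν ξ):
  C₂H₅OH: 440 − 1(318.6) = 121.4
  O₂: 1498 − 3(318.6) = 542.5
  CO₂: 0 + 2(318.6) = 637.1
  H₂O: 0 + 3(318.6) = 955.7
Total out = 2257 kmol; y_CO₂ = 637.1 / 2257 = 0.2823.

0.282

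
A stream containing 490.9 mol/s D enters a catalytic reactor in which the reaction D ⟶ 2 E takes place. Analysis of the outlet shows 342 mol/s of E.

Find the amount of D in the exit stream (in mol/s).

320 mol/s

For E: n = n₀ + 2ξ → 342 = 0 + 2ξ, giving ξ = 171 mol/s.
Outlet amounts (n = n₀ + ν ξ):
  D: 490.9 − 1(171) = 319.9
  E: 0 + 2(171) = 342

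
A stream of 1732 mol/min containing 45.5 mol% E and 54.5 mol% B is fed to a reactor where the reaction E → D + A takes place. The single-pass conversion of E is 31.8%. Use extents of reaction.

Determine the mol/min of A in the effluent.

E reacted = 0.318 × 788.1 = 250.6 mol/min; ν_E = −1, so ξ = 250.6/1 = 250.6 mol/min.
Outlet amounts (n = n₀ + ν ξ):
  E: 788.1 − 1(250.6) = 537.5
  D: 0 + 1(250.6) = 250.6
  A: 0 + 1(250.6) = 250.6
  B: 943.9 (inert)

251 mol/min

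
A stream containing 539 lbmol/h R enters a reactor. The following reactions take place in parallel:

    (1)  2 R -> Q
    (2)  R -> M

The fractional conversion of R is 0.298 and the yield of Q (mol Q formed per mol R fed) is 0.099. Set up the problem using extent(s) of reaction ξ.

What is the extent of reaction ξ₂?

Yield of Q: 1ξ₁ / 539 = 0.099 → ξ₁ = 53.36 lbmol/h.
Conversion of R: 2ξ₁ + 1ξ₂ = 0.298 × 539 = 160.6 → ξ₂ = 53.9 lbmol/h.
Outlet amounts (n = n₀ + Σ ν·ξ):
  R: 539 − 2(53.36) − 1(53.9) = 378.4
  Q: 0 + 1(53.36) = 53.36
  M: 0 + 1(53.9) = 53.9

ξ₂ = 53.9 lbmol/h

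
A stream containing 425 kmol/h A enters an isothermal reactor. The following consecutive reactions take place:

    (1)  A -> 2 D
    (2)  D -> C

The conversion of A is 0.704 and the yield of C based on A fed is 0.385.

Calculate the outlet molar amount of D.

435 kmol/h

Conversion of A: A consumed = 1ξ₁ = 0.704 × 425 → ξ₁ = 299.2 kmol/h.
Yield of C: 1ξ₂ / 425 = 0.385 → ξ₂ = 163.6 kmol/h.
Outlet amounts (n = n₀ + Σ ν·ξ):
  A: 425 − 1(299.2) = 125.8
  D: 0 + 2(299.2) − 1(163.6) = 434.8
  C: 0 + 1(163.6) = 163.6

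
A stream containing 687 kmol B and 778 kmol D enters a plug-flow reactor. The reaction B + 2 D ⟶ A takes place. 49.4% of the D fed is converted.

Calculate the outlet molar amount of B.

D reacted = 0.494 × 778 = 384.3 kmol; ν_D = −2, so ξ = 384.3/2 = 192.2 kmol.
Outlet amounts (n = n₀ + ν ξ):
  B: 687 − 1(192.2) = 494.8
  D: 778 − 2(192.2) = 393.7
  A: 0 + 1(192.2) = 192.2

495 kmol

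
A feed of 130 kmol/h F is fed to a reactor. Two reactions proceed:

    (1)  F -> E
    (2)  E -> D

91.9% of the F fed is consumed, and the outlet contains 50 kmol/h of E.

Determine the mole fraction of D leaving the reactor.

Conversion of F: F consumed = 1ξ₁ = 0.919 × 130 → ξ₁ = 119.5 kmol/h.
E balance: n_E = 0 + 1ξ₁ − 1ξ₂ = 50 → ξ₂ = (1·119.5 − 50)/1 = 69.47 kmol/h.
Outlet amounts (n = n₀ + Σ ν·ξ):
  F: 130 − 1(119.5) = 10.53
  E: 0 + 1(119.5) − 1(69.47) = 50
  D: 0 + 1(69.47) = 69.47
Total out = 130 kmol/h; y_D = 69.47 / 130 = 0.5344.

0.534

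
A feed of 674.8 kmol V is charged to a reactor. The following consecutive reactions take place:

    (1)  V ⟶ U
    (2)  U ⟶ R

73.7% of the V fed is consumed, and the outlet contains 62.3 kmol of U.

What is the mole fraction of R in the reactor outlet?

0.645

Conversion of V: V consumed = 1ξ₁ = 0.737 × 674.8 → ξ₁ = 497.3 kmol.
U balance: n_U = 0 + 1ξ₁ − 1ξ₂ = 62.3 → ξ₂ = (1·497.3 − 62.3)/1 = 435 kmol.
Outlet amounts (n = n₀ + Σ ν·ξ):
  V: 674.8 − 1(497.3) = 177.5
  U: 0 + 1(497.3) − 1(435) = 62.3
  R: 0 + 1(435) = 435
Total out = 674.8 kmol; y_R = 435 / 674.8 = 0.6447.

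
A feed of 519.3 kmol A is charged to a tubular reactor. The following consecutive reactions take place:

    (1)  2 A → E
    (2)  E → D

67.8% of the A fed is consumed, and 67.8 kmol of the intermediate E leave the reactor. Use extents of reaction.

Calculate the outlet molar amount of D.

Conversion of A: A consumed = 2ξ₁ = 0.678 × 519.3 → ξ₁ = 176 kmol.
E balance: n_E = 0 + 1ξ₁ − 1ξ₂ = 67.8 → ξ₂ = (1·176 − 67.8)/1 = 108.2 kmol.
Outlet amounts (n = n₀ + Σ ν·ξ):
  A: 519.3 − 2(176) = 167.2
  E: 0 + 1(176) − 1(108.2) = 67.8
  D: 0 + 1(108.2) = 108.2

108 kmol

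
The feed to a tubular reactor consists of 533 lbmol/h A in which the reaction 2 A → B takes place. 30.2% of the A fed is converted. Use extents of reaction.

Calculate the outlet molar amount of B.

A reacted = 0.302 × 533 = 161 lbmol/h; ν_A = −2, so ξ = 161/2 = 80.48 lbmol/h.
Outlet amounts (n = n₀ + ν ξ):
  A: 533 − 2(80.48) = 372
  B: 0 + 1(80.48) = 80.48

80.5 lbmol/h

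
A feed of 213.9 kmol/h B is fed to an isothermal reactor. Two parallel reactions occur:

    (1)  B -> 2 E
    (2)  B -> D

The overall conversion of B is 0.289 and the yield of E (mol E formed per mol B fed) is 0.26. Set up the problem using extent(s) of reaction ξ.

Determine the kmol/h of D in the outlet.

34 kmol/h

Yield of E: 2ξ₁ / 213.9 = 0.26 → ξ₁ = 27.81 kmol/h.
Conversion of B: 1ξ₁ + 1ξ₂ = 0.289 × 213.9 = 61.82 → ξ₂ = 34.01 kmol/h.
Outlet amounts (n = n₀ + Σ ν·ξ):
  B: 213.9 − 1(27.81) − 1(34.01) = 152.1
  E: 0 + 2(27.81) = 55.61
  D: 0 + 1(34.01) = 34.01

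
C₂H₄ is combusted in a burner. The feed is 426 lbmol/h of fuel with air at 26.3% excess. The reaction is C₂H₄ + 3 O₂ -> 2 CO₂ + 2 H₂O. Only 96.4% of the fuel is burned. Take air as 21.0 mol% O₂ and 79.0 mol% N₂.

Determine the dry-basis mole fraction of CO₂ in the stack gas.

0.113

Stoichiometric O₂ = 3 × 426 = 1278 lbmol/h; O₂ fed = 1278 × 1.263 = 1614 lbmol/h.
N₂ fed = 1614 × 79/21 = 6072 lbmol/h.
Fuel reacted = 0.964 × 426 → ξ = 410.7 lbmol/h.
Outlet (n = n₀ + ν ξ):
  C₂H₄: 426 − 1(410.7) = 15.34
  O₂: 1614 − 3(410.7) = 382.1
  N₂: 6072 (inert)
  CO₂: 0 + 2(410.7) = 821.3
  H₂O: 0 + 2(410.7) = 821.3
Dry total = 7291 lbmol/h; y_CO₂ (dry) = 821.3 / 7291 = 0.1127.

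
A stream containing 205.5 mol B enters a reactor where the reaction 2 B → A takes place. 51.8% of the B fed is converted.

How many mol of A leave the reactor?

53.2 mol

B reacted = 0.518 × 205.5 = 106.4 mol; ν_B = −2, so ξ = 106.4/2 = 53.22 mol.
Outlet amounts (n = n₀ + ν ξ):
  B: 205.5 − 2(53.22) = 99.05
  A: 0 + 1(53.22) = 53.22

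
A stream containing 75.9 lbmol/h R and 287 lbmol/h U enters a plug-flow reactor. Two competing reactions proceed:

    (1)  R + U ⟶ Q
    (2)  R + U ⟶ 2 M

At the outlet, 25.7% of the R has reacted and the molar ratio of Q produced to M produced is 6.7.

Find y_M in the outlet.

Conversion of R: R consumed = 0.257 × 75.9 = 19.51 lbmol/h = 1ξ₁ + 1ξ₂.
Selectivity: 1ξ₁ / (2ξ₂) = 6.7 → ξ₁ = 13.4 ξ₂.
Substitute: (1·13.4 + 1) ξ₂ = 19.51 → ξ₂ = 1.355 lbmol/h, ξ₁ = 18.15 lbmol/h.
Outlet amounts (n = n₀ + Σ ν·ξ):
  R: 75.9 − 1(18.15) − 1(1.355) = 56.39
  U: 287 − 1(18.15) − 1(1.355) = 267.5
  Q: 0 + 1(18.15) = 18.15
  M: 0 + 2(1.355) = 2.709
Total out = 344.7 lbmol/h; y_M = 2.709 / 344.7 = 0.007859.

0.00786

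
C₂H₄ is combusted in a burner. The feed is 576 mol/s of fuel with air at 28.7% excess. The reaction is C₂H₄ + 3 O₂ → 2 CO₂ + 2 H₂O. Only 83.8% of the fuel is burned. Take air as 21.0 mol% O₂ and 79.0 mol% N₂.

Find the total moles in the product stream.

Stoichiometric O₂ = 3 × 576 = 1728 mol/s; O₂ fed = 1728 × 1.287 = 2224 mol/s.
N₂ fed = 2224 × 79/21 = 8366 mol/s.
Fuel reacted = 0.838 × 576 → ξ = 482.7 mol/s.
Outlet (n = n₀ + ν ξ):
  C₂H₄: 576 − 1(482.7) = 93.31
  O₂: 2224 − 3(482.7) = 775.9
  N₂: 8366 (inert)
  CO₂: 0 + 2(482.7) = 965.4
  H₂O: 0 + 2(482.7) = 965.4
Total out = 93.31 + 775.9 + 8366 + 965.4 + 965.4 = 11170 mol/s.

11200 mol/s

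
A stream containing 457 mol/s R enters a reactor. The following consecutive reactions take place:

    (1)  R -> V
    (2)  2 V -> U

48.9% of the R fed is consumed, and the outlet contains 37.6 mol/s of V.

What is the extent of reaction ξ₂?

ξ₂ = 92.9 mol/s

Conversion of R: R consumed = 1ξ₁ = 0.489 × 457 → ξ₁ = 223.5 mol/s.
V balance: n_V = 0 + 1ξ₁ − 2ξ₂ = 37.6 → ξ₂ = (1·223.5 − 37.6)/2 = 92.94 mol/s.
Outlet amounts (n = n₀ + Σ ν·ξ):
  R: 457 − 1(223.5) = 233.5
  V: 0 + 1(223.5) − 2(92.94) = 37.6
  U: 0 + 1(92.94) = 92.94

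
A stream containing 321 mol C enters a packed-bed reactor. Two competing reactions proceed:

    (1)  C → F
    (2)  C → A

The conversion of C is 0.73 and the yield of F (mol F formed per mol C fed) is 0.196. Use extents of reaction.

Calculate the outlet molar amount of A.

Yield of F: 1ξ₁ / 321 = 0.196 → ξ₁ = 62.92 mol.
Conversion of C: 1ξ₁ + 1ξ₂ = 0.73 × 321 = 234.3 → ξ₂ = 171.4 mol.
Outlet amounts (n = n₀ + Σ ν·ξ):
  C: 321 − 1(62.92) − 1(171.4) = 86.67
  F: 0 + 1(62.92) = 62.92
  A: 0 + 1(171.4) = 171.4

171 mol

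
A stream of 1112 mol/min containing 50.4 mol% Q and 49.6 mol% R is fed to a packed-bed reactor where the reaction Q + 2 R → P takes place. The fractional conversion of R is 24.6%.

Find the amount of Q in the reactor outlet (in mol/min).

R reacted = 0.246 × 551.6 = 135.7 mol/min; ν_R = −2, so ξ = 135.7/2 = 67.84 mol/min.
Outlet amounts (n = n₀ + ν ξ):
  Q: 560.4 − 1(67.84) = 492.6
  R: 551.6 − 2(67.84) = 415.9
  P: 0 + 1(67.84) = 67.84

493 mol/min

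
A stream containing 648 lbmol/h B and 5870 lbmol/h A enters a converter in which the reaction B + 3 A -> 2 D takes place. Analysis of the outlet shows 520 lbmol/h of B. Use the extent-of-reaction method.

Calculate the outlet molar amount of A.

5490 lbmol/h

For B: n = n₀ − 1ξ → 520 = 648 − 1ξ, giving ξ = 128 lbmol/h.
Outlet amounts (n = n₀ + ν ξ):
  B: 648 − 1(128) = 520
  A: 5870 − 3(128) = 5486
  D: 0 + 2(128) = 256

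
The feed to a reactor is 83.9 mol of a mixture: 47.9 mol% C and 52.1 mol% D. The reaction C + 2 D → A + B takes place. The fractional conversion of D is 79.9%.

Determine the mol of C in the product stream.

22.7 mol

D reacted = 0.799 × 43.71 = 34.93 mol; ν_D = −2, so ξ = 34.93/2 = 17.46 mol.
Outlet amounts (n = n₀ + ν ξ):
  C: 40.19 − 1(17.46) = 22.73
  D: 43.71 − 2(17.46) = 8.786
  A: 0 + 1(17.46) = 17.46
  B: 0 + 1(17.46) = 17.46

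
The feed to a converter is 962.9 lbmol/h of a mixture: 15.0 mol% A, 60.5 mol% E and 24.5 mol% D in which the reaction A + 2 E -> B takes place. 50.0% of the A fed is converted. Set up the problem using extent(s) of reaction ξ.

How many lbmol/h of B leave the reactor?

A reacted = 0.5 × 144.4 = 72.22 lbmol/h; ν_A = −1, so ξ = 72.22/1 = 72.22 lbmol/h.
Outlet amounts (n = n₀ + ν ξ):
  A: 144.4 − 1(72.22) = 72.22
  E: 582.6 − 2(72.22) = 438.1
  B: 0 + 1(72.22) = 72.22
  D: 235.9 (inert)

72.2 lbmol/h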